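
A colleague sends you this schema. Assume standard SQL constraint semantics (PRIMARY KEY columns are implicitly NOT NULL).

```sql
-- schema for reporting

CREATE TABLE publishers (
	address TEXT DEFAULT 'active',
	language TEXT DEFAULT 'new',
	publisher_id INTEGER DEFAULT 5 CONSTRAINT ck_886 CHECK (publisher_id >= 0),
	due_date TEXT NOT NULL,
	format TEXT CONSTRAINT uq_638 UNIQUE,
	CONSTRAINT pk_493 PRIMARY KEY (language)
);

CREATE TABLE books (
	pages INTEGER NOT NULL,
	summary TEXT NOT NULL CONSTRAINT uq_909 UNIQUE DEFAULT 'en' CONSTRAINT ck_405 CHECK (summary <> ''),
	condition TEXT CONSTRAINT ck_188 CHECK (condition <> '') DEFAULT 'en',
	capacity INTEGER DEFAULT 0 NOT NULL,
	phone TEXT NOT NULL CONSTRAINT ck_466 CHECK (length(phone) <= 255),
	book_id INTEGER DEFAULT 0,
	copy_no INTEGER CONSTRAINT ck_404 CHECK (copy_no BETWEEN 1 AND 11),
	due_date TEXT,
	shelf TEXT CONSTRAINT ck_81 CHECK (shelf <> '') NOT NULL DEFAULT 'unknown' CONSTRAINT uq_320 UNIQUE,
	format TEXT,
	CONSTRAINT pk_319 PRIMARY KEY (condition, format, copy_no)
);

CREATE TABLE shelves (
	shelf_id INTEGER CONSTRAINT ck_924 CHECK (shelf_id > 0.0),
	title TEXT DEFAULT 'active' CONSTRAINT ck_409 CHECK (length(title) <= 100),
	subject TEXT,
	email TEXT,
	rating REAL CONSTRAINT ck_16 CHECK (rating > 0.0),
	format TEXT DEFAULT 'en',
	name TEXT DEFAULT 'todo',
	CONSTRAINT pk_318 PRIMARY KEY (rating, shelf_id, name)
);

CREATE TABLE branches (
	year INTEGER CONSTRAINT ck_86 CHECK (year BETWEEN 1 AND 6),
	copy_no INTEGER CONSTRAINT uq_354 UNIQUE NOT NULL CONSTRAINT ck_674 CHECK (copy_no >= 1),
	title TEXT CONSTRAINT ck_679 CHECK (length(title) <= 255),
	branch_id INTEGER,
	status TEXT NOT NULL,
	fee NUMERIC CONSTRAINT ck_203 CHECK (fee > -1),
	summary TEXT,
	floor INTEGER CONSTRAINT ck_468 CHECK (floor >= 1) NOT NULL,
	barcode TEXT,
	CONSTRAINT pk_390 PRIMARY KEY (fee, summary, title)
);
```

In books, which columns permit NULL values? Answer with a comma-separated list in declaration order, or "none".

- pages: declared NOT NULL → not nullable.
- summary: declared NOT NULL → not nullable.
- condition: part of the PRIMARY KEY, which implies NOT NULL → not nullable.
- capacity: declared NOT NULL → not nullable.
- phone: declared NOT NULL → not nullable.
- book_id: DEFAULT only fills an omitted column; an explicit NULL is still allowed → nullable.
- copy_no: part of the PRIMARY KEY, which implies NOT NULL → not nullable.
- due_date: no NOT NULL constraint applies → nullable.
- shelf: declared NOT NULL → not nullable.
- format: part of the PRIMARY KEY, which implies NOT NULL → not nullable.

book_id, due_date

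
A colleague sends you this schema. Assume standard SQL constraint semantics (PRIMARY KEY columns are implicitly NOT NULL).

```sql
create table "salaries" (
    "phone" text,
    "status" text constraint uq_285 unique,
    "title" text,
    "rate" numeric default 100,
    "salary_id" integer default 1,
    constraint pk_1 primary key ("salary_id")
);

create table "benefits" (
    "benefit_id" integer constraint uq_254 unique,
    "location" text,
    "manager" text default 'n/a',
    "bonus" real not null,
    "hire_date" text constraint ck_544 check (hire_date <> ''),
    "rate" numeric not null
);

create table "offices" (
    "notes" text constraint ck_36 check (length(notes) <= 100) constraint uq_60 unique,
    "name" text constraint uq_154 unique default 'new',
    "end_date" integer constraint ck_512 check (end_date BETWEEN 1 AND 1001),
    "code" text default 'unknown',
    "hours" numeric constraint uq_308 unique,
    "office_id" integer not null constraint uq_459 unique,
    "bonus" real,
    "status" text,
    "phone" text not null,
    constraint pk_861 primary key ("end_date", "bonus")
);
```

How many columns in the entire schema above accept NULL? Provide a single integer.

13

salaries: 4 nullable (phone, status, title, rate — PK (salary_id) and explicit NOT NULL columns excluded).
benefits: 4 nullable (benefit_id, location, manager, hire_date — PK none and explicit NOT NULL columns excluded).
offices: 5 nullable (notes, name, code, hours, status — PK (end_date, bonus) and explicit NOT NULL columns excluded).
Total: 4 + 4 + 5 = 13.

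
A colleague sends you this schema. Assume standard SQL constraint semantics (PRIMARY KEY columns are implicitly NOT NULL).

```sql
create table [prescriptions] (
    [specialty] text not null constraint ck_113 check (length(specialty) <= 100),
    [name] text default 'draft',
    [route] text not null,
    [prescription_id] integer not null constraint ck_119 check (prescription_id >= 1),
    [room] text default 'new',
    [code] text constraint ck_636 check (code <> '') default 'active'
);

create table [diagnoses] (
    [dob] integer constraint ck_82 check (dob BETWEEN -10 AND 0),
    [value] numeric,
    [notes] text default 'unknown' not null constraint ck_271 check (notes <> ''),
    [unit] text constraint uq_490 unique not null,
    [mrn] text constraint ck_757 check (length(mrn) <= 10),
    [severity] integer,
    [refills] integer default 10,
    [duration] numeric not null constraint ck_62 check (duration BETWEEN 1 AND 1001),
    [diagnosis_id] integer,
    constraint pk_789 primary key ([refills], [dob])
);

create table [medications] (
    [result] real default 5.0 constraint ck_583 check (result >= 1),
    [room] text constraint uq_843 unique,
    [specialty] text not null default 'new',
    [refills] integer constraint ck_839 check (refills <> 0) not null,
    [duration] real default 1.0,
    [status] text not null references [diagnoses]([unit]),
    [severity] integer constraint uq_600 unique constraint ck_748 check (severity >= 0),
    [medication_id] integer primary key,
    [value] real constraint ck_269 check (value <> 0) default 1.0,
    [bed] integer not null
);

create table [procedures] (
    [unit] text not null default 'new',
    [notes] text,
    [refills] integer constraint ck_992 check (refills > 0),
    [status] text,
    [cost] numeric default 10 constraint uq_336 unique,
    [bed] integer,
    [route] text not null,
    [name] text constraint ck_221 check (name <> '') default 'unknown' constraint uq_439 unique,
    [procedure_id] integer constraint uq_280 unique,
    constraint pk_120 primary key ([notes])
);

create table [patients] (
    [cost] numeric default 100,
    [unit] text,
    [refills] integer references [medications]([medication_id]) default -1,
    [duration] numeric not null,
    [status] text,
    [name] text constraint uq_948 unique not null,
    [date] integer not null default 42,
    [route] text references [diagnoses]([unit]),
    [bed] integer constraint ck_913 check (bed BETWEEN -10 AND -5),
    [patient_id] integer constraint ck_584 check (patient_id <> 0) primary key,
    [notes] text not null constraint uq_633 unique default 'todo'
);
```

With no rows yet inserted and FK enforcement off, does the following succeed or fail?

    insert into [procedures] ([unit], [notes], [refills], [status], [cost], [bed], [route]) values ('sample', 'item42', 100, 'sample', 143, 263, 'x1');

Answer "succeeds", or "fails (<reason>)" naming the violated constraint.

succeeds

NOT NULL columns: notes is supplied; route is supplied; unit is supplied.
CHECK constraints: 100 satisfies (refills > 0).
No constraint is violated.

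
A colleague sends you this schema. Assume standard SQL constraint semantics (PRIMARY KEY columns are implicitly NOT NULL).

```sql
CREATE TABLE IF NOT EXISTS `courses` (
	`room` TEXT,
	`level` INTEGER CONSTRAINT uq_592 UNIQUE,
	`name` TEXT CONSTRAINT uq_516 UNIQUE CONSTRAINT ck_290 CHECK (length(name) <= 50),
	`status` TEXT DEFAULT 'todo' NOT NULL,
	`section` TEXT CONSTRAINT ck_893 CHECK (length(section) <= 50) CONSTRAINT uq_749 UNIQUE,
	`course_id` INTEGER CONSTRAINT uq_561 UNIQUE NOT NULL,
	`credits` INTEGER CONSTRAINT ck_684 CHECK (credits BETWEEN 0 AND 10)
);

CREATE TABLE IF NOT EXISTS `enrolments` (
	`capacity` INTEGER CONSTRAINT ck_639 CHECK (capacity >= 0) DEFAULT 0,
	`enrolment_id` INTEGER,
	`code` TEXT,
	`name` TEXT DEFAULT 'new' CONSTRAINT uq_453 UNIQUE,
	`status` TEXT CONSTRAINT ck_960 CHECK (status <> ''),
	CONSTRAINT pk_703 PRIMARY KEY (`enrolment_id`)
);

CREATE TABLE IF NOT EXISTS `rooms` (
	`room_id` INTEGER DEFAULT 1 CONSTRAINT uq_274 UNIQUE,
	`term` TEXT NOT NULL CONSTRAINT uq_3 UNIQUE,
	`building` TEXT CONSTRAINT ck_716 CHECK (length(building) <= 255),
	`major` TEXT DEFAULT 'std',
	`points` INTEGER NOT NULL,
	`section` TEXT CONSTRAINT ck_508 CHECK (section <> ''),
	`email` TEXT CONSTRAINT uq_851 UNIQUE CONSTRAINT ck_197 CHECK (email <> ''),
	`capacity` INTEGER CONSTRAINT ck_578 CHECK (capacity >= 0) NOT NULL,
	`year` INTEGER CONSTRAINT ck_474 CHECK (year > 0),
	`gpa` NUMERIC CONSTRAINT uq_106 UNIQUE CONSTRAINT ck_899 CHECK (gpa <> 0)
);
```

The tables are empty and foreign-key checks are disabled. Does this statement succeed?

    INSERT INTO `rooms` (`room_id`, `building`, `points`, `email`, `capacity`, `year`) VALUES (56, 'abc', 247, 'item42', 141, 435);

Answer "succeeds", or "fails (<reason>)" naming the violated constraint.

term is omitted from the column list and has no DEFAULT, so it would receive NULL.
But term is declared NOT NULL.

fails (NOT NULL on term)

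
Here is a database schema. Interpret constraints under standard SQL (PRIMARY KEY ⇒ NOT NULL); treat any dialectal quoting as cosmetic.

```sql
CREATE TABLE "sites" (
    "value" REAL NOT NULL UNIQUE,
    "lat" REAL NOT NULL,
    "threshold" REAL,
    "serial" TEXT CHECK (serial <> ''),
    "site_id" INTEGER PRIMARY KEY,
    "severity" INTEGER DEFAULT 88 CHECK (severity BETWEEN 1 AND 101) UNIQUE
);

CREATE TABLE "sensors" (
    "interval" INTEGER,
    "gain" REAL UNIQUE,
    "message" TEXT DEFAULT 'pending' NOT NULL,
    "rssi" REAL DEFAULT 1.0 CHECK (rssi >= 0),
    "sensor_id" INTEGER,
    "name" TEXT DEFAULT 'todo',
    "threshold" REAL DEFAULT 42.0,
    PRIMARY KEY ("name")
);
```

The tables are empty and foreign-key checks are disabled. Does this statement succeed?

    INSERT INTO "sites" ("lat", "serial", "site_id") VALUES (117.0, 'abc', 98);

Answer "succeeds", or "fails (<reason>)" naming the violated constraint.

fails (NOT NULL on value)

value is omitted from the column list and has no DEFAULT, so it would receive NULL.
But value is declared NOT NULL.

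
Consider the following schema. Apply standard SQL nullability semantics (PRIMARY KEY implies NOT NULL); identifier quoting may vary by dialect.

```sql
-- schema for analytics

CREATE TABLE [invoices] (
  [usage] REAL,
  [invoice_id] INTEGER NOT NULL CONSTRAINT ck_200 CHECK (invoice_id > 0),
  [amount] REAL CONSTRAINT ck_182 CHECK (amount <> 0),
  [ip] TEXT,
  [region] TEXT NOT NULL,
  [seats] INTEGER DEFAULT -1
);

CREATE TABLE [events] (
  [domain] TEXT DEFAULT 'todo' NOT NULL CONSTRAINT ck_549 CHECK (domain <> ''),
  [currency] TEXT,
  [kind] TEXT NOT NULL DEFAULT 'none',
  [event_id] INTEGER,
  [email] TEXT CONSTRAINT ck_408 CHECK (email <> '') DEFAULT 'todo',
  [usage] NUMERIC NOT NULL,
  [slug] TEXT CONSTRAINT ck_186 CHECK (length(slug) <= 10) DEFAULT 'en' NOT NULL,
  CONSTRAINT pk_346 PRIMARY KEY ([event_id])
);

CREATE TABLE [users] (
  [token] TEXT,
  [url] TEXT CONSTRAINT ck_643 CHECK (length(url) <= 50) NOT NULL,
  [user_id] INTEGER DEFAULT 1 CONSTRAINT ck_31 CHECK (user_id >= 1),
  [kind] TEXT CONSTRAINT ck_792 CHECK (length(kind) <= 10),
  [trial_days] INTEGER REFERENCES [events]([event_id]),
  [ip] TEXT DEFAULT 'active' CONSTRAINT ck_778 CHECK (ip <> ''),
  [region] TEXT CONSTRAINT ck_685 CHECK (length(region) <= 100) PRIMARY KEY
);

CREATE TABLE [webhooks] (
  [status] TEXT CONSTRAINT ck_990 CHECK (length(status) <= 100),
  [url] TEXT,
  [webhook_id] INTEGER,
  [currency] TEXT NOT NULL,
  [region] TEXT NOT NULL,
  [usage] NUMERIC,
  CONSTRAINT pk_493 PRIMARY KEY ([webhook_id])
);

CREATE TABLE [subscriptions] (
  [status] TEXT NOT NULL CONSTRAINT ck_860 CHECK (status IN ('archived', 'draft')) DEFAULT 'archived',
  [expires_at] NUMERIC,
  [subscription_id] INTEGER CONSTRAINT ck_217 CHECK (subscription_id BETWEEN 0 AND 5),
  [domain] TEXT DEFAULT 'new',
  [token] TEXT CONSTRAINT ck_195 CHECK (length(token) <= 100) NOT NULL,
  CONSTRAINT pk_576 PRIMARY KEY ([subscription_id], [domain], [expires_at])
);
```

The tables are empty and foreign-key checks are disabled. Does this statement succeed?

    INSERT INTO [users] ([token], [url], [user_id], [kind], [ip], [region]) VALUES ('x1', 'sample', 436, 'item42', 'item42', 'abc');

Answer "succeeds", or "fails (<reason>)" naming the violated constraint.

NOT NULL columns: region is supplied; url is supplied.
CHECK constraints: 'sample' satisfies (length(url) <= 50); 436 satisfies (user_id >= 1); 'item42' satisfies (length(kind) <= 10); 'item42' satisfies (ip <> ''); 'abc' satisfies (length(region) <= 100).
No constraint is violated.

succeeds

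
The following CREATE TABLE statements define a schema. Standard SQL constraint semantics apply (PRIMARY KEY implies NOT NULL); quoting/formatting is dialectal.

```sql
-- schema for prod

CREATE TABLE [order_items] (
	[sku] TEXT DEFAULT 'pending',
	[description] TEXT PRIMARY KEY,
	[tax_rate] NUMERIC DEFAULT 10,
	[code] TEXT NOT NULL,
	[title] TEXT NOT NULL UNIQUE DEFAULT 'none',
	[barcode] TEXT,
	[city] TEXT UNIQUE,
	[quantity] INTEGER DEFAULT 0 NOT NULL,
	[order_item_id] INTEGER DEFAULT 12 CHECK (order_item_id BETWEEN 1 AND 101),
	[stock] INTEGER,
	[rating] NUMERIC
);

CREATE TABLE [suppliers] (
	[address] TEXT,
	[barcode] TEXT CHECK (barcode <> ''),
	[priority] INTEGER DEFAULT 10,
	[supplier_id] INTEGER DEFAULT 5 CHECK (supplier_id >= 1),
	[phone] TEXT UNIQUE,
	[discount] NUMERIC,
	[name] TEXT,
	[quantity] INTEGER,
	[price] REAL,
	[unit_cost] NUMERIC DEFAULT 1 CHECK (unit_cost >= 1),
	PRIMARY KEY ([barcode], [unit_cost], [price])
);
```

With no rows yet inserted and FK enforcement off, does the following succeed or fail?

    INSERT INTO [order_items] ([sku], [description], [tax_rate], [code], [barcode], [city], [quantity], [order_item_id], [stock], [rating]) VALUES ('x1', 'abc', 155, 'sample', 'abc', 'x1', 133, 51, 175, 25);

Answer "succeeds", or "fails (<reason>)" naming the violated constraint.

succeeds

NOT NULL columns: code is supplied; description is supplied; quantity is supplied; title defaults to 'none'.
CHECK constraints: 51 satisfies (order_item_id BETWEEN 1 AND 101).
No constraint is violated.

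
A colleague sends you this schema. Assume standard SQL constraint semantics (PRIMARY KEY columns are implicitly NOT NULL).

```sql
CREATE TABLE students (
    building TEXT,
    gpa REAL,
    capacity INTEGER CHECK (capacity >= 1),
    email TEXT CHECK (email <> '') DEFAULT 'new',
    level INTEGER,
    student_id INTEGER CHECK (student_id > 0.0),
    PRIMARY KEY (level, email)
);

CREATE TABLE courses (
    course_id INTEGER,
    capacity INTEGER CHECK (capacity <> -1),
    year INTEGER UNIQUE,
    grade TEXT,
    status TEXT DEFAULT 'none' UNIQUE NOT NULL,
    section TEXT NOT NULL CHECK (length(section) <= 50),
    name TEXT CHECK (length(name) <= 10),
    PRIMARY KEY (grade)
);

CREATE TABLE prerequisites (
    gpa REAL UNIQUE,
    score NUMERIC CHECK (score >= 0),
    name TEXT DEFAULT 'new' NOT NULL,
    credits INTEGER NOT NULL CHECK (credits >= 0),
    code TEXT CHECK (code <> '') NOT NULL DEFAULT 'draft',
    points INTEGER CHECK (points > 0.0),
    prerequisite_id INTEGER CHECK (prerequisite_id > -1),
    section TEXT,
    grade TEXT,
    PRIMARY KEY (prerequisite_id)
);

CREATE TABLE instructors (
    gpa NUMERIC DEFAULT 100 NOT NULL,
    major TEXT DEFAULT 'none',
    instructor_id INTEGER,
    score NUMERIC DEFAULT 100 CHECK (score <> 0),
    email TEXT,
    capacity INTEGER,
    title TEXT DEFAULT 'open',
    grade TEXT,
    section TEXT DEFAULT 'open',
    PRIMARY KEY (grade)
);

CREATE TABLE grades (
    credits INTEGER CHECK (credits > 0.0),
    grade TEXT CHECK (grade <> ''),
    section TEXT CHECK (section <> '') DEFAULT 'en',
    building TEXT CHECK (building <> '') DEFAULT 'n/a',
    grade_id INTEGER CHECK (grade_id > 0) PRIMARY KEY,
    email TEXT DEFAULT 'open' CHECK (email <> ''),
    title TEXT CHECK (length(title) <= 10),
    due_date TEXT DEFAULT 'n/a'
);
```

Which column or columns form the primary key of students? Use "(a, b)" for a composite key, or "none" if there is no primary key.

A table-level PRIMARY KEY clause names 2 columns: level, email.
This is a composite key — the combination is unique, not each column individually.

(level, email)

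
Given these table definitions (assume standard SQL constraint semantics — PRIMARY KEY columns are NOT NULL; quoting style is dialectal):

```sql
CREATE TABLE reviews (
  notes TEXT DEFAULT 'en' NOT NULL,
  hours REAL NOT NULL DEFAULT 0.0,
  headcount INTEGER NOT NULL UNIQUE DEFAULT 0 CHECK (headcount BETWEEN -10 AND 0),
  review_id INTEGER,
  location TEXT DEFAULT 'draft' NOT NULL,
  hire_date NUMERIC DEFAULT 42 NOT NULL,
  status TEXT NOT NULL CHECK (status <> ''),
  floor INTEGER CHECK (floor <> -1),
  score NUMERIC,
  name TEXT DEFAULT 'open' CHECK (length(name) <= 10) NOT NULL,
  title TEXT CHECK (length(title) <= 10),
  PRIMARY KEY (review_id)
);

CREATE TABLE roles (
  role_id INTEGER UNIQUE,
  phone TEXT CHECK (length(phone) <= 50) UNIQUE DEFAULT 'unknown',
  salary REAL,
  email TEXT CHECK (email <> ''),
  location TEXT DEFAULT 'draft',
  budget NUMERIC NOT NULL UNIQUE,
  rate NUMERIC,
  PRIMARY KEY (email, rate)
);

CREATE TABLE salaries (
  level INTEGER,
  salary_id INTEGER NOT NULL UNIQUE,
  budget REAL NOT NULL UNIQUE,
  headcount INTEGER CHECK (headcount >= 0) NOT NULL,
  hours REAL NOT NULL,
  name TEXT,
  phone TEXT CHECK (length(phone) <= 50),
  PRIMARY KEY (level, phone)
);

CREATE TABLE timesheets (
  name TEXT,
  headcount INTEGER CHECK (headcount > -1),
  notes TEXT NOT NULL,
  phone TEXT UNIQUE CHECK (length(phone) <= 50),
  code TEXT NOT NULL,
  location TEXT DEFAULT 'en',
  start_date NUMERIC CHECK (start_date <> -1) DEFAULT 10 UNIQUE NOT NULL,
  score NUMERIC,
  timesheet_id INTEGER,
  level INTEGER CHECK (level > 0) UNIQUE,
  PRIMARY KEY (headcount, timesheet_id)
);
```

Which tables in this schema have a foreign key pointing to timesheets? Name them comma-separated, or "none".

No REFERENCES clause anywhere in the schema names timesheets.

none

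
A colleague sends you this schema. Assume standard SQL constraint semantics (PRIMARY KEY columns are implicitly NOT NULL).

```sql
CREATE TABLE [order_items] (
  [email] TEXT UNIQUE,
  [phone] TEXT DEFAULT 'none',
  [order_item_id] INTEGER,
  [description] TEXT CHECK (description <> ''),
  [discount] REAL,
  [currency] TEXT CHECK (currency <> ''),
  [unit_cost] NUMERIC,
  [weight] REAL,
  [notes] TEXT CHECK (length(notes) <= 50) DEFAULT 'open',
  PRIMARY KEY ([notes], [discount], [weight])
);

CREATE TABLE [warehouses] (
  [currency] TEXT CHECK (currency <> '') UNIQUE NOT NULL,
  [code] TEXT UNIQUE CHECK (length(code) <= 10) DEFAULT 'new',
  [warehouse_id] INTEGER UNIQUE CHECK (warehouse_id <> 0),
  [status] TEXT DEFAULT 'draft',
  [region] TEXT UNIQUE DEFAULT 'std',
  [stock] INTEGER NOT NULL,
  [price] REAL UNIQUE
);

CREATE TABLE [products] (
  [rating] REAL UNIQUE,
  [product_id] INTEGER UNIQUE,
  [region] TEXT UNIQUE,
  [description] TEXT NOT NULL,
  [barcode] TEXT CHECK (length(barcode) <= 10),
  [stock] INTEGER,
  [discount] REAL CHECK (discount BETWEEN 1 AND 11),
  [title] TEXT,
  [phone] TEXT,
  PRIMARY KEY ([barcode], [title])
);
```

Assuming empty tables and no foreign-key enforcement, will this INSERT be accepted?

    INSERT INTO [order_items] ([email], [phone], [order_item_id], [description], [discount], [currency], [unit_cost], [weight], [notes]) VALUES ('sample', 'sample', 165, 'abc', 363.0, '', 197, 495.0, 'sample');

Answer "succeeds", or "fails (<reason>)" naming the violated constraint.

fails (CHECK on currency)

The value '' for currency violates CHECK (currency <> '').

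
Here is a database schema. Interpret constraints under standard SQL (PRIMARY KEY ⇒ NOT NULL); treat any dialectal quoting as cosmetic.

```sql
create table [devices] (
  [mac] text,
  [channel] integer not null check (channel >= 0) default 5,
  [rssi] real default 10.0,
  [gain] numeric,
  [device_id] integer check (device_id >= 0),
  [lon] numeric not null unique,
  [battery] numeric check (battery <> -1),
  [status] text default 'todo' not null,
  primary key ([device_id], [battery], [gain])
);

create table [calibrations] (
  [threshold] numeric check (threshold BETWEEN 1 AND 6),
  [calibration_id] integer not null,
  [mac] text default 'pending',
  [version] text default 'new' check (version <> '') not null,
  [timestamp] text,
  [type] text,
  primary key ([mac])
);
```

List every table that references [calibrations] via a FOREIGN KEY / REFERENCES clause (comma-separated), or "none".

none

No REFERENCES clause anywhere in the schema names calibrations.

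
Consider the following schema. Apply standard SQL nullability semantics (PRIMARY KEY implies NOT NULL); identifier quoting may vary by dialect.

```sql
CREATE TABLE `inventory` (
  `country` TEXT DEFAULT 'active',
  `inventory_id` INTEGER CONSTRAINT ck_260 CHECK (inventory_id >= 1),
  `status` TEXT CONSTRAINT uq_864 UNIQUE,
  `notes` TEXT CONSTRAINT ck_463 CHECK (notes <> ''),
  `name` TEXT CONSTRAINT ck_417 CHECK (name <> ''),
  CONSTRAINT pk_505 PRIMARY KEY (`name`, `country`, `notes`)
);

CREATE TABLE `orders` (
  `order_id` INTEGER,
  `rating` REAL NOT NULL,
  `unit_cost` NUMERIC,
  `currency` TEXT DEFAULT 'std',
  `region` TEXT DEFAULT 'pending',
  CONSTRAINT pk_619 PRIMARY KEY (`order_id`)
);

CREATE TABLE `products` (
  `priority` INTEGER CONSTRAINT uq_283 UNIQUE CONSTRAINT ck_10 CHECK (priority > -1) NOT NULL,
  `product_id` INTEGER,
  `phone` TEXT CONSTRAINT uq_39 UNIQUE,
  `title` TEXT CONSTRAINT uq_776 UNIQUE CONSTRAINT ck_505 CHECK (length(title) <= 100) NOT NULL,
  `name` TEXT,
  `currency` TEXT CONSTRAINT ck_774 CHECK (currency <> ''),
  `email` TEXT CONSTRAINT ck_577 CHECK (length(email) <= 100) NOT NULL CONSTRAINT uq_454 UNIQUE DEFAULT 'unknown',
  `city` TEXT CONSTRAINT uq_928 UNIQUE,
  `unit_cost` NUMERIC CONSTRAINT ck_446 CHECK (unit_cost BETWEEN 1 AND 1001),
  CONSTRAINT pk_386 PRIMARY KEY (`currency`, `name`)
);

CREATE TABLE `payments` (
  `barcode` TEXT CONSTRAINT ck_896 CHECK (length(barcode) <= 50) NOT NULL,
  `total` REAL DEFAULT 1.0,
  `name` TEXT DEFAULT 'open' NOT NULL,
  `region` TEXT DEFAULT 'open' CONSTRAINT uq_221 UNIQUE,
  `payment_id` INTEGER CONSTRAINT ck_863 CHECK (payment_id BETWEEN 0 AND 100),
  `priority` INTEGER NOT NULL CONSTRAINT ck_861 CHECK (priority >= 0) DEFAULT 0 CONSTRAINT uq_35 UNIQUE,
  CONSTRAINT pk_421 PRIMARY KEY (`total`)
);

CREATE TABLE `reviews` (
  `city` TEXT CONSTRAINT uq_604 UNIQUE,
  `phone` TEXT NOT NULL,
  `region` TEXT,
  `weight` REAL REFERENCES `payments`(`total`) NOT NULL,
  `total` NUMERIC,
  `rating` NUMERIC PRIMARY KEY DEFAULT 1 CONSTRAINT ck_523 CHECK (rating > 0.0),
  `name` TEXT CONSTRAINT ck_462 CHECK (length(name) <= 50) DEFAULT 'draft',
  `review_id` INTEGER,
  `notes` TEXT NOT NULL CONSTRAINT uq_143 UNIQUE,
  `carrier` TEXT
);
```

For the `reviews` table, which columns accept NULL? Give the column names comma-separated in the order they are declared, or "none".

- city: UNIQUE does not imply NOT NULL → nullable.
- phone: declared NOT NULL → not nullable.
- region: no NOT NULL constraint applies → nullable.
- weight: declared NOT NULL → not nullable.
- total: no NOT NULL constraint applies → nullable.
- rating: part of the PRIMARY KEY, which implies NOT NULL → not nullable.
- name: CHECK does not forbid NULL (a CHECK constraint passes when its expression is NULL) → nullable.
- review_id: no NOT NULL constraint applies → nullable.
- notes: declared NOT NULL → not nullable.
- carrier: no NOT NULL constraint applies → nullable.

city, region, total, name, review_id, carrier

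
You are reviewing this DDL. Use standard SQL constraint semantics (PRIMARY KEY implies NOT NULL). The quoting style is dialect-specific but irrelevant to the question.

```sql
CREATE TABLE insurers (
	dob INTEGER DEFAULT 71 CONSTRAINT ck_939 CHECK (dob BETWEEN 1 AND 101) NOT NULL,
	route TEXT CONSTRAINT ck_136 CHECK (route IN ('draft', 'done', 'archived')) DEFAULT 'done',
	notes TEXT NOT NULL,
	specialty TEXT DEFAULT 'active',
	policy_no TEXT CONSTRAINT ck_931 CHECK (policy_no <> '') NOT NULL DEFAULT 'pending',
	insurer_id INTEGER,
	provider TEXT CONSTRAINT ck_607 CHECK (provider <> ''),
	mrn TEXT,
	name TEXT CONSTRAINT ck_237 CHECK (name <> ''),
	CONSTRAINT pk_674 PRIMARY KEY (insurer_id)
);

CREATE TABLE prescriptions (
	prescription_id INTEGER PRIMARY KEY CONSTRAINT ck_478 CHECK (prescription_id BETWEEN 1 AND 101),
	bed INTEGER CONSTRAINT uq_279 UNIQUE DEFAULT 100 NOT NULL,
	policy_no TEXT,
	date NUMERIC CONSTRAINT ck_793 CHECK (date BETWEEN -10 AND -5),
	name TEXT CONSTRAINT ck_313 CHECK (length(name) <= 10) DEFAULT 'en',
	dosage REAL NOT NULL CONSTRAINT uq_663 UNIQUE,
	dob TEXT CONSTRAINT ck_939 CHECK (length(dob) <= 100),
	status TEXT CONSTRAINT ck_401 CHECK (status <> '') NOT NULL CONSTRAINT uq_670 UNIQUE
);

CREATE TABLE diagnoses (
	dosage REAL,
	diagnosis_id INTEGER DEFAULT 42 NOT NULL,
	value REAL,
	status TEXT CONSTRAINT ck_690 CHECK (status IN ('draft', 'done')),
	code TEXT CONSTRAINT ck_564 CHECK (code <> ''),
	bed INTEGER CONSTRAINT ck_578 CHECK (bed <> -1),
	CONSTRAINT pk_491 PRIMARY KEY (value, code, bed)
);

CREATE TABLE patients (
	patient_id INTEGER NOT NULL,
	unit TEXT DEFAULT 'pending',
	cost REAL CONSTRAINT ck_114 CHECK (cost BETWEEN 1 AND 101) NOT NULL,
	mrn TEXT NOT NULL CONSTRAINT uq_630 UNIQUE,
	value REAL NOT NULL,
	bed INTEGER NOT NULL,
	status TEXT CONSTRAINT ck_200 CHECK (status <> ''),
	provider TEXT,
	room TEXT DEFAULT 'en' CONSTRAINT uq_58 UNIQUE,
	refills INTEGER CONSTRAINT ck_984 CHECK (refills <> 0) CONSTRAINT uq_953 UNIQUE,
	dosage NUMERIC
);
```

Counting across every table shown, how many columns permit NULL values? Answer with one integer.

17

insurers: 5 nullable (route, specialty, provider, mrn, name — PK (insurer_id) and explicit NOT NULL columns excluded).
prescriptions: 4 nullable (policy_no, date, name, dob — PK (prescription_id) and explicit NOT NULL columns excluded).
diagnoses: 2 nullable (dosage, status — PK (value, code, bed) and explicit NOT NULL columns excluded).
patients: 6 nullable (unit, status, provider, room, refills, dosage — PK none and explicit NOT NULL columns excluded).
Total: 5 + 4 + 2 + 6 = 17.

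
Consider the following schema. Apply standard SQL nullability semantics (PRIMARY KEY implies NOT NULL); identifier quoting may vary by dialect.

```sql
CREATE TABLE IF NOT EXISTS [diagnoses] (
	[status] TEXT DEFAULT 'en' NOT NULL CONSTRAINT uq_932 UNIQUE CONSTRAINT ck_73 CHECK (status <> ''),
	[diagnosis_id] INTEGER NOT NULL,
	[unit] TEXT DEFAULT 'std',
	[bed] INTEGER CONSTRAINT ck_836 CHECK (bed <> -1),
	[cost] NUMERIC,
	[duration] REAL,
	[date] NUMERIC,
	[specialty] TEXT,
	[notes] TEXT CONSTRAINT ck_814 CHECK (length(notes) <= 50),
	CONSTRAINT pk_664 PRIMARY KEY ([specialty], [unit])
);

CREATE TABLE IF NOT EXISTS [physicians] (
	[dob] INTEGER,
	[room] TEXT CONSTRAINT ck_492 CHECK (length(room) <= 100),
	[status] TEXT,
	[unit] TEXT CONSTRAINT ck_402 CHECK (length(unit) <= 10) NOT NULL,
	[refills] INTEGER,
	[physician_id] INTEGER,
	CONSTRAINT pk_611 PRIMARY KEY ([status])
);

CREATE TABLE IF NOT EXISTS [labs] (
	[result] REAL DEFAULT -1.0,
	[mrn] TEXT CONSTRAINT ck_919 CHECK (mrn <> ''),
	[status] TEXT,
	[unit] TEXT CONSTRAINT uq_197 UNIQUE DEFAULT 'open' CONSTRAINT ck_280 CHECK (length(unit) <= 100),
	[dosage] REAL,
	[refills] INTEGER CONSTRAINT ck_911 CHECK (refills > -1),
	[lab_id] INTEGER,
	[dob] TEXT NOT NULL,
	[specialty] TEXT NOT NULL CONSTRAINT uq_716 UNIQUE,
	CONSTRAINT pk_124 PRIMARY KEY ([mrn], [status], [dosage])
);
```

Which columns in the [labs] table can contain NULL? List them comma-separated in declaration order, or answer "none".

- result: DEFAULT only fills an omitted column; an explicit NULL is still allowed → nullable.
- mrn: part of the PRIMARY KEY, which implies NOT NULL → not nullable.
- status: part of the PRIMARY KEY, which implies NOT NULL → not nullable.
- unit: CHECK does not forbid NULL (a CHECK constraint passes when its expression is NULL) → nullable.
- dosage: part of the PRIMARY KEY, which implies NOT NULL → not nullable.
- refills: CHECK does not forbid NULL (a CHECK constraint passes when its expression is NULL) → nullable.
- lab_id: no NOT NULL constraint applies → nullable.
- dob: declared NOT NULL → not nullable.
- specialty: declared NOT NULL → not nullable.

result, unit, refills, lab_id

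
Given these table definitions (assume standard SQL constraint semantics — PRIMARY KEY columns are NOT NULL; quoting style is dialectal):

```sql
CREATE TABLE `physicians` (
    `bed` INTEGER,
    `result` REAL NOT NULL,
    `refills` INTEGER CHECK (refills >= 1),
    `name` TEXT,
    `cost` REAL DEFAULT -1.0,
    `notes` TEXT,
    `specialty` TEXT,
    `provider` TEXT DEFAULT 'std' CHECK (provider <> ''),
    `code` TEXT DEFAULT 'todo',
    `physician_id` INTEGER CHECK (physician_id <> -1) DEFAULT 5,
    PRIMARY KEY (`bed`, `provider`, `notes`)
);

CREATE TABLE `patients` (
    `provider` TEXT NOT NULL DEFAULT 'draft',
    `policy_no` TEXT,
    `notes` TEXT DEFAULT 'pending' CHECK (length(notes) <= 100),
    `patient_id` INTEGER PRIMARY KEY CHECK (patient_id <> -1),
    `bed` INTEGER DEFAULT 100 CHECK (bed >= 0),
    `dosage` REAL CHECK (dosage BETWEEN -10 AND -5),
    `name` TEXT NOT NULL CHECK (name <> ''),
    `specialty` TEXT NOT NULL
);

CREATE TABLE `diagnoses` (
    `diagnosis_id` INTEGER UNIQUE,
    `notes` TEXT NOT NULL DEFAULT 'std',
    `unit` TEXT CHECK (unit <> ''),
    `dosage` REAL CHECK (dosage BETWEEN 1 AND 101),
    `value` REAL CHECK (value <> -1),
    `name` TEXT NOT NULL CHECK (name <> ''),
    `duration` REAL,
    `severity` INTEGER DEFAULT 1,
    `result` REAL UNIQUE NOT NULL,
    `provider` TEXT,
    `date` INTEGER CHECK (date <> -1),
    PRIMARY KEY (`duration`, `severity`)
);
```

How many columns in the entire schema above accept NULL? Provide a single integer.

16

physicians: 6 nullable (refills, name, cost, specialty, code, physician_id — PK (bed, provider, notes) and explicit NOT NULL columns excluded).
patients: 4 nullable (policy_no, notes, bed, dosage — PK (patient_id) and explicit NOT NULL columns excluded).
diagnoses: 6 nullable (diagnosis_id, unit, dosage, value, provider, date — PK (duration, severity) and explicit NOT NULL columns excluded).
Total: 6 + 4 + 6 = 16.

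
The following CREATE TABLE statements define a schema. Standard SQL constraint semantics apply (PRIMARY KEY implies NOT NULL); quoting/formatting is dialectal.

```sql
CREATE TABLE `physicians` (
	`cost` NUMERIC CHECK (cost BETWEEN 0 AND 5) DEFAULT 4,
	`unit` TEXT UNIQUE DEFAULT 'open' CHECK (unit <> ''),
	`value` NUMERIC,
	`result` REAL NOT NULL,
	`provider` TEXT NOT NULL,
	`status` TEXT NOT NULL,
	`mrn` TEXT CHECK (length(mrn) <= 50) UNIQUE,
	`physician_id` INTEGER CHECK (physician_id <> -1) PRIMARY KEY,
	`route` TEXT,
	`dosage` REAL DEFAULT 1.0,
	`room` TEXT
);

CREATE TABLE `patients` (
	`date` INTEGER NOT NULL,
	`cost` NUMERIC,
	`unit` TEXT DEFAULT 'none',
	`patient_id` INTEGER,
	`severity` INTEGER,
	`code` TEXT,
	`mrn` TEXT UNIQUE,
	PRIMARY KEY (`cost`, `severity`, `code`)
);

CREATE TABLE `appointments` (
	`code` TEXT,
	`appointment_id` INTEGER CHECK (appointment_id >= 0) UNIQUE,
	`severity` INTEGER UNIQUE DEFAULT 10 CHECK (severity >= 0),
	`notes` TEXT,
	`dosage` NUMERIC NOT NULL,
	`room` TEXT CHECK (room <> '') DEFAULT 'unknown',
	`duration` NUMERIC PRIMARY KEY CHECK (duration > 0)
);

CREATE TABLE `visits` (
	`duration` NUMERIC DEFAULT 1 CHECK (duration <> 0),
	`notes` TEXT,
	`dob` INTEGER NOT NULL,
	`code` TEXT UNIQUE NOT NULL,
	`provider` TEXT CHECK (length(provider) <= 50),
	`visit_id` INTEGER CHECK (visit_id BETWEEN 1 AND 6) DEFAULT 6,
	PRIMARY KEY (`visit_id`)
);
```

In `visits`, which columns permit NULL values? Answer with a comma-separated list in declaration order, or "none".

- duration: CHECK does not forbid NULL (a CHECK constraint passes when its expression is NULL) → nullable.
- notes: no NOT NULL constraint applies → nullable.
- dob: declared NOT NULL → not nullable.
- code: declared NOT NULL → not nullable.
- provider: CHECK does not forbid NULL (a CHECK constraint passes when its expression is NULL) → nullable.
- visit_id: part of the PRIMARY KEY, which implies NOT NULL → not nullable.

duration, notes, provider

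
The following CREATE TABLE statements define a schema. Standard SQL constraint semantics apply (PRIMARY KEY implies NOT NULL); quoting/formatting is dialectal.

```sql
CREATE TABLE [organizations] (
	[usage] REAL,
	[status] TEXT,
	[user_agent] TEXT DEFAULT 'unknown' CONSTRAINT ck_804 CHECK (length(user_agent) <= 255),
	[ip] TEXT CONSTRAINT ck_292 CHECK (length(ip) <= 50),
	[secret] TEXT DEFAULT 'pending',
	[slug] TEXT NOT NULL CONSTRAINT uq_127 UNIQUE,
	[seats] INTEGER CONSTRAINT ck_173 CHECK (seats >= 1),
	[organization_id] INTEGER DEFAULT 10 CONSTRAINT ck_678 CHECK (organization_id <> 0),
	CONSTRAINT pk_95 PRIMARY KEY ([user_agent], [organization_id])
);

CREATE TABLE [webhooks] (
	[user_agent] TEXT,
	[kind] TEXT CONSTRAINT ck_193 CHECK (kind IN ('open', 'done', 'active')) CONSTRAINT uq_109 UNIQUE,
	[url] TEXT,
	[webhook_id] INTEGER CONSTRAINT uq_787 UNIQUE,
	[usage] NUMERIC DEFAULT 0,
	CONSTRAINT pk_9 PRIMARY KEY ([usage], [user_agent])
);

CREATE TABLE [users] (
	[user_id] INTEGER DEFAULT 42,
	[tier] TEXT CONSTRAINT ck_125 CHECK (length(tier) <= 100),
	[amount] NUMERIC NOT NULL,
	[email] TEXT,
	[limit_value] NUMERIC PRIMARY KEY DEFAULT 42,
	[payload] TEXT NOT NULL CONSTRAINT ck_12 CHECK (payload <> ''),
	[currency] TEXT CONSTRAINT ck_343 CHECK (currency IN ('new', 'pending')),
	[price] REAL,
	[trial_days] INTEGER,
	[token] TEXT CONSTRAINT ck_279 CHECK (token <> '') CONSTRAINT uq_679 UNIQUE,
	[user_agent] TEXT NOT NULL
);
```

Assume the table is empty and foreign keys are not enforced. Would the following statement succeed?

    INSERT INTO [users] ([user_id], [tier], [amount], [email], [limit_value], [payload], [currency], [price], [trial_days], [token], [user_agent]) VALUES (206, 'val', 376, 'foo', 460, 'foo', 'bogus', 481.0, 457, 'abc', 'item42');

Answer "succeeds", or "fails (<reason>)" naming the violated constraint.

The value 'bogus' for currency violates CHECK (currency IN ('new', 'pending')).

fails (CHECK on currency)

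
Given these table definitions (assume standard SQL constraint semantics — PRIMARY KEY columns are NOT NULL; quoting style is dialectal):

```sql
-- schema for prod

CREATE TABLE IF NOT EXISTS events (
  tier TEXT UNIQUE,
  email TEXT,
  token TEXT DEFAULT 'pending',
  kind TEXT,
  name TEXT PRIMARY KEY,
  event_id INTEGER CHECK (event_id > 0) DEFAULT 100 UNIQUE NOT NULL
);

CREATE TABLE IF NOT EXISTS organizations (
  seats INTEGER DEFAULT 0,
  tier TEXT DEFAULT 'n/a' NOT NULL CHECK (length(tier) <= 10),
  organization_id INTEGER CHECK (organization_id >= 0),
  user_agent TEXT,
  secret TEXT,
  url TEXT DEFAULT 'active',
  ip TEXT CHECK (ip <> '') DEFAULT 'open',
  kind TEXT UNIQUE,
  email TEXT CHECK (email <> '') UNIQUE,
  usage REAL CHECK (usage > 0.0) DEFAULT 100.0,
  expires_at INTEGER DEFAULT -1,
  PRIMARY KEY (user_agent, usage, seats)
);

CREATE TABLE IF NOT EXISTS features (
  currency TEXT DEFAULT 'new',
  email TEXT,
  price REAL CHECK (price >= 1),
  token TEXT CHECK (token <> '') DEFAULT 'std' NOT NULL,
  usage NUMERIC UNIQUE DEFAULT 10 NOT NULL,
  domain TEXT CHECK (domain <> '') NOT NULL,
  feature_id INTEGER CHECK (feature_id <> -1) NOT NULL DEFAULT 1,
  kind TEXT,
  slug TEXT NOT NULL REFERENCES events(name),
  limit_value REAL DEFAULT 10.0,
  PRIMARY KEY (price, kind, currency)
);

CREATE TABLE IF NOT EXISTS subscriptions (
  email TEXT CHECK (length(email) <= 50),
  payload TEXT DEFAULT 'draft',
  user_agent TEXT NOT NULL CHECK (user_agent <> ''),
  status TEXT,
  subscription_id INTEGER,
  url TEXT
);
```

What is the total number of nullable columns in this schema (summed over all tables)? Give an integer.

events: 4 nullable (tier, email, token, kind — PK (name) and explicit NOT NULL columns excluded).
organizations: 7 nullable (organization_id, secret, url, ip, kind, email, expires_at — PK (user_agent, usage, seats) and explicit NOT NULL columns excluded).
features: 2 nullable (email, limit_value — PK (price, kind, currency) and explicit NOT NULL columns excluded).
subscriptions: 5 nullable (email, payload, status, subscription_id, url — PK none and explicit NOT NULL columns excluded).
Total: 4 + 7 + 2 + 5 = 18.

18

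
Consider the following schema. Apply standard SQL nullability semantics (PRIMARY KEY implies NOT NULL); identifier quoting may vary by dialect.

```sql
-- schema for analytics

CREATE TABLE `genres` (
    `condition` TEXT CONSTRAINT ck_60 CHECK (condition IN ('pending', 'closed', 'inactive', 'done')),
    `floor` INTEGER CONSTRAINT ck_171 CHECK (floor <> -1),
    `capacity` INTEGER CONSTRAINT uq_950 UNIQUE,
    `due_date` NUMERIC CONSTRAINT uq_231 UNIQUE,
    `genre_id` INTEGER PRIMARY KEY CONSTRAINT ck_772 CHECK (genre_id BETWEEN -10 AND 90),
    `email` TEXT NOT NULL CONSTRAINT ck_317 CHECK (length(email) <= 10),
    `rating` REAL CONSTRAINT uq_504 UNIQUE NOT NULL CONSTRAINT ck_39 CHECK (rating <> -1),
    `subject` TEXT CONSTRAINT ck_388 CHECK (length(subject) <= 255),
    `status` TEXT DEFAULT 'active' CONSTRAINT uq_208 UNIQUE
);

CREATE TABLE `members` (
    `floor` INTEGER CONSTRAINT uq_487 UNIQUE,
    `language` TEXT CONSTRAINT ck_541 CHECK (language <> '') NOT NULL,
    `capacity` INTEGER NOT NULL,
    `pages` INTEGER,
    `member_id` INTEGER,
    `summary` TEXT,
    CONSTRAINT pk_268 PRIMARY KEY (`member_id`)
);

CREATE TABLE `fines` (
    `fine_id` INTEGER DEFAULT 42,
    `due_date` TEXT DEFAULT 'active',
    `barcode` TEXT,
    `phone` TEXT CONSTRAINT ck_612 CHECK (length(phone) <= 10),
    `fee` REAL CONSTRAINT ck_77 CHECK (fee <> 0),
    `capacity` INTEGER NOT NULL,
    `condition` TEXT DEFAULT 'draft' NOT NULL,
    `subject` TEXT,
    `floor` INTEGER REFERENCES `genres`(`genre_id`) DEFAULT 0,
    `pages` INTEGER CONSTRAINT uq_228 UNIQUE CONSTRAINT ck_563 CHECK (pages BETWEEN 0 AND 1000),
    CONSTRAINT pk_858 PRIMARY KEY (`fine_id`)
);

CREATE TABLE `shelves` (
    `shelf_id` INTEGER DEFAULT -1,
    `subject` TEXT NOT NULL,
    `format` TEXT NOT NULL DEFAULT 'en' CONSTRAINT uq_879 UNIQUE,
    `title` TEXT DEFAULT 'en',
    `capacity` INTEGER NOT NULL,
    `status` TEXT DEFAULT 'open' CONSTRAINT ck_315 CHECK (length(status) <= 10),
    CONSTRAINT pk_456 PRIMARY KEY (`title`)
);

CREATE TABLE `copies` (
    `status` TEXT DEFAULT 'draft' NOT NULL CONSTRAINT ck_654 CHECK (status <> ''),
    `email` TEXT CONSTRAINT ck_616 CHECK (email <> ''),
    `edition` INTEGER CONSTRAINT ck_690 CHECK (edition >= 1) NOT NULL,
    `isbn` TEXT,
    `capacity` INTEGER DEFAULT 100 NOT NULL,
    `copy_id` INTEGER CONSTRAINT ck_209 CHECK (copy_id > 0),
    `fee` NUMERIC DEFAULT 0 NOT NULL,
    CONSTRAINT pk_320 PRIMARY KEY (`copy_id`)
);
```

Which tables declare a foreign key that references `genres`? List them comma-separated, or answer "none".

- fines.floor references genres(genre_id).

fines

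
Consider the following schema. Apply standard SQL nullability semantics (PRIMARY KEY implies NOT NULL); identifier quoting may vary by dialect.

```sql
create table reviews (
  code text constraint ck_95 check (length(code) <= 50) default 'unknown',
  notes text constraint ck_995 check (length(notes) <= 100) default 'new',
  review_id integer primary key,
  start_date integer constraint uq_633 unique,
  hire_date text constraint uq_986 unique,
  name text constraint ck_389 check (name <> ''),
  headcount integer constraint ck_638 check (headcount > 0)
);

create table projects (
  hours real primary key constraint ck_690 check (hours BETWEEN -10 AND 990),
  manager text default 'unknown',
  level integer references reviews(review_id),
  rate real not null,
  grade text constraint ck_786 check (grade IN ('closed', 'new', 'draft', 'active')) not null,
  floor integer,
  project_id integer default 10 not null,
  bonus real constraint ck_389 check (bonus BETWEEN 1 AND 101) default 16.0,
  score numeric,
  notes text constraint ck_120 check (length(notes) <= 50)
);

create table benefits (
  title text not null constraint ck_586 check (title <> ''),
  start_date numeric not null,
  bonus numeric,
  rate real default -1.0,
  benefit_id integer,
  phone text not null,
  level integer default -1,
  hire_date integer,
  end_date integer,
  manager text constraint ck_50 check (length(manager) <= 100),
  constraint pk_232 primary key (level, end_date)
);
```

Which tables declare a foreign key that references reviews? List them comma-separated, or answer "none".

projects

- projects.level references reviews(review_id).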